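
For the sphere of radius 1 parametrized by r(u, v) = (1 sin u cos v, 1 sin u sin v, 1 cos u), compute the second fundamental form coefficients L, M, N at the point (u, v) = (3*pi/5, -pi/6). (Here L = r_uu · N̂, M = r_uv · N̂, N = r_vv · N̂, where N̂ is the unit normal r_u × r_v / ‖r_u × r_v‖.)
L = -1;  M = 0;  N = -5/8 - sqrt(5)/8

Compute the unit normal N̂(u, v) = (sin(u)^2*cos(v)/Abs(sin(u)), sin(u)^2*sin(v)/Abs(sin(u)), sin(2*u)/(2*Abs(sin(u)))), and the second partials r_uu, r_uv, r_vv. Take dot products:
  L(u, v) = r_uu · N̂ = -sin(u)/Abs(sin(u)),
  M(u, v) = r_uv · N̂ = 0,
  N(u, v) = r_vv · N̂ = -sin(u)^3/Abs(sin(u)).
Evaluating at (u, v) = (3*pi/5, -pi/6):
  L = -1, M = 0, N = -5/8 - sqrt(5)/8.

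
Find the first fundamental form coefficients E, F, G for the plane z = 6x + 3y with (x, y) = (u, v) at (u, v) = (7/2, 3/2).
E = 37;  F = 18;  G = 10

Partials: r_u = (1, 0, 6), r_v = (0, 1, 3). As functions of (u, v):
  E = r_u · r_u = 37,
  F = r_u · r_v = 18,
  G = r_v · r_v = 10.
Evaluating at (u, v) = (7/2, 3/2): E = 37, F = 18, G = 10.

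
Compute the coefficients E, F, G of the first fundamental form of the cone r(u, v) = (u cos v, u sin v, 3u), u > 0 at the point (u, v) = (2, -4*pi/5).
E = 10;  F = 0;  G = 4

Partials: r_u = (cos(v), sin(v), 3), r_v = (-u*sin(v), u*cos(v), 0). As functions of (u, v):
  E = r_u · r_u = 10,
  F = r_u · r_v = 0,
  G = r_v · r_v = u^2.
Evaluating at (u, v) = (2, -4*pi/5): E = 10, F = 0, G = 4.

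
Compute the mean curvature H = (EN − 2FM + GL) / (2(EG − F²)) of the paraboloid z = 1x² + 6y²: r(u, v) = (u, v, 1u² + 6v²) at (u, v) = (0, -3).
H = 1303*sqrt(1297)/1682209

With E = 4*u^2 + 1, F = 24*u*v, G = 144*v^2 + 1, L = 2/sqrt(4*u^2 + 144*v^2 + 1), M = 0, N = 12/sqrt(4*u^2 + 144*v^2 + 1), assemble
  H = (EN − 2FM + GL) / (2(EG − F²)) = (24*u^2 + 144*v^2 + 7)/(4*u^2 + 144*v^2 + 1)^(3/2).
At (u, v) = (0, -3): H = 1303*sqrt(1297)/1682209.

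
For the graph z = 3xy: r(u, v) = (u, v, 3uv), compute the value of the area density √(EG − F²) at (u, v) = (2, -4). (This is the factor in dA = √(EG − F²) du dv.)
√(EG − F²)|_{(2, -4)} = sqrt(181)

E = 9*v^2 + 1, F = 9*u*v, G = 9*u^2 + 1, so EG − F² = 9*u^2 + 9*v^2 + 1. Taking the positive square root: √(EG − F²) = sqrt(9*u^2 + 9*v^2 + 1). At (u, v) = (2, -4): sqrt(181).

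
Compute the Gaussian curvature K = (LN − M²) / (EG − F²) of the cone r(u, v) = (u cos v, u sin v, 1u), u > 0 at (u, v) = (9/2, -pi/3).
K = 0

Coefficients of the first fundamental form: E = 2, F = 0, G = u^2.
Coefficients of the second fundamental form: L = 0, M = 0, N = sqrt(2)*u^2/(2*Abs(u)).
Assemble K = (LN − M²)/(EG − F²) = 0. At (u, v) = (9/2, -pi/3): K = 0.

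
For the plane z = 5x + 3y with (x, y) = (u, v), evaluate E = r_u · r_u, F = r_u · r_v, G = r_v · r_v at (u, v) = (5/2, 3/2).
E = 26;  F = 15;  G = 10

Partials: r_u = (1, 0, 5), r_v = (0, 1, 3). As functions of (u, v):
  E = r_u · r_u = 26,
  F = r_u · r_v = 15,
  G = r_v · r_v = 10.
Evaluating at (u, v) = (5/2, 3/2): E = 26, F = 15, G = 10.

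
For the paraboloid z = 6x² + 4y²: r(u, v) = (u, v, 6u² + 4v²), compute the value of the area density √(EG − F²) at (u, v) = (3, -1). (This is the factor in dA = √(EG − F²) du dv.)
√(EG − F²)|_{(3, -1)} = sqrt(1361)

E = 144*u^2 + 1, F = 96*u*v, G = 64*v^2 + 1, so EG − F² = 144*u^2 + 64*v^2 + 1. Taking the positive square root: √(EG − F²) = sqrt(144*u^2 + 64*v^2 + 1). At (u, v) = (3, -1): sqrt(1361).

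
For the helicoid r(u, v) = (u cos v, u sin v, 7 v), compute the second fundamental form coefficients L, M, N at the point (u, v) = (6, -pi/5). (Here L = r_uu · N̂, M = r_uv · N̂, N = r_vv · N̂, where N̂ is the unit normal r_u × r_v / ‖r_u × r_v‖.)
L = 0;  M = -7*sqrt(85)/85;  N = 0

Compute the unit normal N̂(u, v) = (7*sin(v)/sqrt(u^2 + 49), -7*cos(v)/sqrt(u^2 + 49), u/sqrt(u^2 + 49)), and the second partials r_uu, r_uv, r_vv. Take dot products:
  L(u, v) = r_uu · N̂ = 0,
  M(u, v) = r_uv · N̂ = -7/sqrt(u^2 + 49),
  N(u, v) = r_vv · N̂ = 0.
Evaluating at (u, v) = (6, -pi/5):
  L = 0, M = -7*sqrt(85)/85, N = 0.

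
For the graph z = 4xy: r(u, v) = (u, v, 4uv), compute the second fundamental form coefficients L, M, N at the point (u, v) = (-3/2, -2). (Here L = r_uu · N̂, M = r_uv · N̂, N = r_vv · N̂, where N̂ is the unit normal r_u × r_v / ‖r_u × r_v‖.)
L = 0;  M = 4*sqrt(101)/101;  N = 0

Compute the unit normal N̂(u, v) = (-4*v/sqrt(16*u^2 + 16*v^2 + 1), -4*u/sqrt(16*u^2 + 16*v^2 + 1), 1/sqrt(16*u^2 + 16*v^2 + 1)), and the second partials r_uu, r_uv, r_vv. Take dot products:
  L(u, v) = r_uu · N̂ = 0,
  M(u, v) = r_uv · N̂ = 4/sqrt(16*u^2 + 16*v^2 + 1),
  N(u, v) = r_vv · N̂ = 0.
Evaluating at (u, v) = (-3/2, -2):
  L = 0, M = 4*sqrt(101)/101, N = 0.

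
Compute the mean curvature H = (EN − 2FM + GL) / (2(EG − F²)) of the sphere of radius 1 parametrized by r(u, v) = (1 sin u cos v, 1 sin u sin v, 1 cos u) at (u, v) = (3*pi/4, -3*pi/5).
H = -1

With E = 1, F = 0, G = sin(u)^2, L = -sin(u)/Abs(sin(u)), M = 0, N = -sin(u)^3/Abs(sin(u)), assemble
  H = (EN − 2FM + GL) / (2(EG − F²)) = -sin(u)/Abs(sin(u)).
At (u, v) = (3*pi/4, -3*pi/5): H = -1.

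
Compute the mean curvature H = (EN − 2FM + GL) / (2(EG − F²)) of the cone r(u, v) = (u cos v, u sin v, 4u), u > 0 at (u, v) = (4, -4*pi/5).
H = sqrt(17)/34

With E = 17, F = 0, G = u^2, L = 0, M = 0, N = 4*sqrt(17)*u^2/(17*Abs(u)), assemble
  H = (EN − 2FM + GL) / (2(EG − F²)) = 2*sqrt(17)/(17*Abs(u)).
At (u, v) = (4, -4*pi/5): H = sqrt(17)/34.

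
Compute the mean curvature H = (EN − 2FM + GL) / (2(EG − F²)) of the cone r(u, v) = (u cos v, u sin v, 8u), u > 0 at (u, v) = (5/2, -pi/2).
H = 8*sqrt(65)/325

With E = 65, F = 0, G = u^2, L = 0, M = 0, N = 8*sqrt(65)*u^2/(65*Abs(u)), assemble
  H = (EN − 2FM + GL) / (2(EG − F²)) = 4*sqrt(65)/(65*Abs(u)).
At (u, v) = (5/2, -pi/2): H = 8*sqrt(65)/325.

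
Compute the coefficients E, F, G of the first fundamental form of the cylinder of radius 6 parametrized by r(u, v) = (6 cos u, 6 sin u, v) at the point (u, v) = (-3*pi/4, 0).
E = 36;  F = 0;  G = 1

Partials: r_u = (-6*sin(u), 6*cos(u), 0), r_v = (0, 0, 1). As functions of (u, v):
  E = r_u · r_u = 36,
  F = r_u · r_v = 0,
  G = r_v · r_v = 1.
Evaluating at (u, v) = (-3*pi/4, 0): E = 36, F = 0, G = 1.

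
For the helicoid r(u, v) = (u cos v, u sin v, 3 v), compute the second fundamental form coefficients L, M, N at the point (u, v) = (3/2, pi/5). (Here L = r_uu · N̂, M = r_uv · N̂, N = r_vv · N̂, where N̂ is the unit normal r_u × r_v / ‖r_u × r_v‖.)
L = 0;  M = -2*sqrt(5)/5;  N = 0

Compute the unit normal N̂(u, v) = (3*sin(v)/sqrt(u^2 + 9), -3*cos(v)/sqrt(u^2 + 9), u/sqrt(u^2 + 9)), and the second partials r_uu, r_uv, r_vv. Take dot products:
  L(u, v) = r_uu · N̂ = 0,
  M(u, v) = r_uv · N̂ = -3/sqrt(u^2 + 9),
  N(u, v) = r_vv · N̂ = 0.
Evaluating at (u, v) = (3/2, pi/5):
  L = 0, M = -2*sqrt(5)/5, N = 0.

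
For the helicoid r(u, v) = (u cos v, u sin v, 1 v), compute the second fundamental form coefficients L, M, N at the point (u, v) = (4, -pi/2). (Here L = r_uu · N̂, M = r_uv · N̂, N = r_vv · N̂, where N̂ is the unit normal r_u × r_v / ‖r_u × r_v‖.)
L = 0;  M = -sqrt(17)/17;  N = 0

Compute the unit normal N̂(u, v) = (sin(v)/sqrt(u^2 + 1), -cos(v)/sqrt(u^2 + 1), u/sqrt(u^2 + 1)), and the second partials r_uu, r_uv, r_vv. Take dot products:
  L(u, v) = r_uu · N̂ = 0,
  M(u, v) = r_uv · N̂ = -1/sqrt(u^2 + 1),
  N(u, v) = r_vv · N̂ = 0.
Evaluating at (u, v) = (4, -pi/2):
  L = 0, M = -sqrt(17)/17, N = 0.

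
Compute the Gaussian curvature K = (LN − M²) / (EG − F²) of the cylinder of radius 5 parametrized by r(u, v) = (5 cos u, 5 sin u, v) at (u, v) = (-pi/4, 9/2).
K = 0

Coefficients of the first fundamental form: E = 25, F = 0, G = 1.
Coefficients of the second fundamental form: L = -5, M = 0, N = 0.
Assemble K = (LN − M²)/(EG − F²) = 0. At (u, v) = (-pi/4, 9/2): K = 0.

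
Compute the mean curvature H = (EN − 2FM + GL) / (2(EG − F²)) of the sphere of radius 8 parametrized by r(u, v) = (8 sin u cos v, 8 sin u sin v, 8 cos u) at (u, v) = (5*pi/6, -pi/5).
H = -1/8

With E = 64, F = 0, G = 64*sin(u)^2, L = -8*sin(u)/Abs(sin(u)), M = 0, N = -8*sin(u)^3/Abs(sin(u)), assemble
  H = (EN − 2FM + GL) / (2(EG − F²)) = -sin(u)/(8*Abs(sin(u))).
At (u, v) = (5*pi/6, -pi/5): H = -1/8.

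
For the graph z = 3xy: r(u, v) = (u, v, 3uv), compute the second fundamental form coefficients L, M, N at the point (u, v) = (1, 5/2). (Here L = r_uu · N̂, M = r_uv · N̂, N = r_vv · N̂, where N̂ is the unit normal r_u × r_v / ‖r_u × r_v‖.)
L = 0;  M = 6*sqrt(265)/265;  N = 0

Compute the unit normal N̂(u, v) = (-3*v/sqrt(9*u^2 + 9*v^2 + 1), -3*u/sqrt(9*u^2 + 9*v^2 + 1), 1/sqrt(9*u^2 + 9*v^2 + 1)), and the second partials r_uu, r_uv, r_vv. Take dot products:
  L(u, v) = r_uu · N̂ = 0,
  M(u, v) = r_uv · N̂ = 3/sqrt(9*u^2 + 9*v^2 + 1),
  N(u, v) = r_vv · N̂ = 0.
Evaluating at (u, v) = (1, 5/2):
  L = 0, M = 6*sqrt(265)/265, N = 0.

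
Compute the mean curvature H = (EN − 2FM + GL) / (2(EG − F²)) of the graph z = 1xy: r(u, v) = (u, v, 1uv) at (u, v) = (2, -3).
H = 3*sqrt(14)/98

With E = v^2 + 1, F = u*v, G = u^2 + 1, L = 0, M = 1/sqrt(u^2 + v^2 + 1), N = 0, assemble
  H = (EN − 2FM + GL) / (2(EG − F²)) = -u*v/(u^2 + v^2 + 1)^(3/2).
At (u, v) = (2, -3): H = 3*sqrt(14)/98.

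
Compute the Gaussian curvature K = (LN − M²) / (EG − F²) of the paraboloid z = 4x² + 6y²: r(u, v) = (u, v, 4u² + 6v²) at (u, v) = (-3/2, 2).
K = 96/519841

Coefficients of the first fundamental form: E = 64*u^2 + 1, F = 96*u*v, G = 144*v^2 + 1.
Coefficients of the second fundamental form: L = 8/sqrt(64*u^2 + 144*v^2 + 1), M = 0, N = 12/sqrt(64*u^2 + 144*v^2 + 1).
Assemble K = (LN − M²)/(EG − F²) = 96/(4096*u^4 + 18432*u^2*v^2 + 128*u^2 + 20736*v^4 + 288*v^2 + 1). At (u, v) = (-3/2, 2): K = 96/519841.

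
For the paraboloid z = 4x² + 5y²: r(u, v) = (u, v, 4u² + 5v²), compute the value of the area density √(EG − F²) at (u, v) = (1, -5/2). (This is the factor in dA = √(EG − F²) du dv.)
√(EG − F²)|_{(1, -5/2)} = sqrt(690)

E = 64*u^2 + 1, F = 80*u*v, G = 100*v^2 + 1, so EG − F² = 64*u^2 + 100*v^2 + 1. Taking the positive square root: √(EG − F²) = sqrt(64*u^2 + 100*v^2 + 1). At (u, v) = (1, -5/2): sqrt(690).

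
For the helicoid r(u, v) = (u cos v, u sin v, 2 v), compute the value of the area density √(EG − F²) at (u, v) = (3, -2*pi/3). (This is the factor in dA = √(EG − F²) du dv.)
√(EG − F²)|_{(3, -2*pi/3)} = sqrt(13)

E = 1, F = 0, G = u^2 + 4, so EG − F² = u^2 + 4. Taking the positive square root: √(EG − F²) = sqrt(u^2 + 4). At (u, v) = (3, -2*pi/3): sqrt(13).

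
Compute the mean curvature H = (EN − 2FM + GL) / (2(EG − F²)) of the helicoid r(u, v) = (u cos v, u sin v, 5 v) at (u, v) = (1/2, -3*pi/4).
H = 0

With E = 1, F = 0, G = u^2 + 25, L = 0, M = -5/sqrt(u^2 + 25), N = 0, assemble
  H = (EN − 2FM + GL) / (2(EG − F²)) = 0.
At (u, v) = (1/2, -3*pi/4): H = 0.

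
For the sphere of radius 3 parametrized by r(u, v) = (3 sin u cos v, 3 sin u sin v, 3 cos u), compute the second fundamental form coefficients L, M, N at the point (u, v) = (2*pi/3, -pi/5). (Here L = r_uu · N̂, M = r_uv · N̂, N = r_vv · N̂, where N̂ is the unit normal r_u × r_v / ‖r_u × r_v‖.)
L = -3;  M = 0;  N = -9/4

Compute the unit normal N̂(u, v) = (sin(u)^2*cos(v)/Abs(sin(u)), sin(u)^2*sin(v)/Abs(sin(u)), sin(2*u)/(2*Abs(sin(u)))), and the second partials r_uu, r_uv, r_vv. Take dot products:
  L(u, v) = r_uu · N̂ = -3*sin(u)/Abs(sin(u)),
  M(u, v) = r_uv · N̂ = 0,
  N(u, v) = r_vv · N̂ = -3*sin(u)^3/Abs(sin(u)).
Evaluating at (u, v) = (2*pi/3, -pi/5):
  L = -3, M = 0, N = -9/4.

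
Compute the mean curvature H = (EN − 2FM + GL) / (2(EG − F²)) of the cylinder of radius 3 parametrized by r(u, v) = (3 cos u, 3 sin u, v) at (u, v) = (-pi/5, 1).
H = -1/6

With E = 9, F = 0, G = 1, L = -3, M = 0, N = 0, assemble
  H = (EN − 2FM + GL) / (2(EG − F²)) = -1/6.
At (u, v) = (-pi/5, 1): H = -1/6.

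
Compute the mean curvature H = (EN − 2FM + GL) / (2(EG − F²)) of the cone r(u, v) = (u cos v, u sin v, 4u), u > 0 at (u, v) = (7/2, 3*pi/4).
H = 4*sqrt(17)/119

With E = 17, F = 0, G = u^2, L = 0, M = 0, N = 4*sqrt(17)*u^2/(17*Abs(u)), assemble
  H = (EN − 2FM + GL) / (2(EG − F²)) = 2*sqrt(17)/(17*Abs(u)).
At (u, v) = (7/2, 3*pi/4): H = 4*sqrt(17)/119.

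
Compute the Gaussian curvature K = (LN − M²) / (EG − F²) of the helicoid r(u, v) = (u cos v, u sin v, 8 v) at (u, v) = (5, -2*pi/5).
K = -64/7921

Coefficients of the first fundamental form: E = 1, F = 0, G = u^2 + 64.
Coefficients of the second fundamental form: L = 0, M = -8/sqrt(u^2 + 64), N = 0.
Assemble K = (LN − M²)/(EG − F²) = -64/(u^2 + 64)^2. At (u, v) = (5, -2*pi/5): K = -64/7921.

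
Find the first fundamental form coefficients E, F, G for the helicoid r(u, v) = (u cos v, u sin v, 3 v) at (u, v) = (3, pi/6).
E = 1;  F = 0;  G = 18

Partials: r_u = (cos(v), sin(v), 0), r_v = (-u*sin(v), u*cos(v), 3). As functions of (u, v):
  E = r_u · r_u = 1,
  F = r_u · r_v = 0,
  G = r_v · r_v = u^2 + 9.
Evaluating at (u, v) = (3, pi/6): E = 1, F = 0, G = 18.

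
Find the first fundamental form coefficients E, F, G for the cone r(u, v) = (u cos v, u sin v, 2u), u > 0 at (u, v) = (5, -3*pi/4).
E = 5;  F = 0;  G = 25

Partials: r_u = (cos(v), sin(v), 2), r_v = (-u*sin(v), u*cos(v), 0). As functions of (u, v):
  E = r_u · r_u = 5,
  F = r_u · r_v = 0,
  G = r_v · r_v = u^2.
Evaluating at (u, v) = (5, -3*pi/4): E = 5, F = 0, G = 25.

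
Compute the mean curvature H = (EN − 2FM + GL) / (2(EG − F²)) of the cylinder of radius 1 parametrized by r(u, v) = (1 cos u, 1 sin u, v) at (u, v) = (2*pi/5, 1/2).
H = -1/2

With E = 1, F = 0, G = 1, L = -1, M = 0, N = 0, assemble
  H = (EN − 2FM + GL) / (2(EG − F²)) = -1/2.
At (u, v) = (2*pi/5, 1/2): H = -1/2.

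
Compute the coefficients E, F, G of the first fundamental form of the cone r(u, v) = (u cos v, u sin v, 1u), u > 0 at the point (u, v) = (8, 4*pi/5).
E = 2;  F = 0;  G = 64

Partials: r_u = (cos(v), sin(v), 1), r_v = (-u*sin(v), u*cos(v), 0). As functions of (u, v):
  E = r_u · r_u = 2,
  F = r_u · r_v = 0,
  G = r_v · r_v = u^2.
Evaluating at (u, v) = (8, 4*pi/5): E = 2, F = 0, G = 64.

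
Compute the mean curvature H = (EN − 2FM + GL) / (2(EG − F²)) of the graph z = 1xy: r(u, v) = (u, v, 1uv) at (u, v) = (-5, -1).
H = -5*sqrt(3)/243

With E = v^2 + 1, F = u*v, G = u^2 + 1, L = 0, M = 1/sqrt(u^2 + v^2 + 1), N = 0, assemble
  H = (EN − 2FM + GL) / (2(EG − F²)) = -u*v/(u^2 + v^2 + 1)^(3/2).
At (u, v) = (-5, -1): H = -5*sqrt(3)/243.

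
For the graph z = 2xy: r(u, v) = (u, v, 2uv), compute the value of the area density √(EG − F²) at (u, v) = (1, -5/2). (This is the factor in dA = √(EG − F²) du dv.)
√(EG − F²)|_{(1, -5/2)} = sqrt(30)

E = 4*v^2 + 1, F = 4*u*v, G = 4*u^2 + 1, so EG − F² = 4*u^2 + 4*v^2 + 1. Taking the positive square root: √(EG − F²) = sqrt(4*u^2 + 4*v^2 + 1). At (u, v) = (1, -5/2): sqrt(30).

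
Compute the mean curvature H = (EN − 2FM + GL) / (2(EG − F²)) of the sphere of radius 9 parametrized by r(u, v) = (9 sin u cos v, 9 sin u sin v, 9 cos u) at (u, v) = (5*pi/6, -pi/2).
H = -1/9

With E = 81, F = 0, G = 81*sin(u)^2, L = -9*sin(u)/Abs(sin(u)), M = 0, N = -9*sin(u)^3/Abs(sin(u)), assemble
  H = (EN − 2FM + GL) / (2(EG − F²)) = -sin(u)/(9*Abs(sin(u))).
At (u, v) = (5*pi/6, -pi/2): H = -1/9.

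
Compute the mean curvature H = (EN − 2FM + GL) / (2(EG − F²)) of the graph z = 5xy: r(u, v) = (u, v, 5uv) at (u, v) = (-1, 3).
H = 375*sqrt(251)/63001

With E = 25*v^2 + 1, F = 25*u*v, G = 25*u^2 + 1, L = 0, M = 5/sqrt(25*u^2 + 25*v^2 + 1), N = 0, assemble
  H = (EN − 2FM + GL) / (2(EG − F²)) = -125*u*v/(25*u^2 + 25*v^2 + 1)^(3/2).
At (u, v) = (-1, 3): H = 375*sqrt(251)/63001.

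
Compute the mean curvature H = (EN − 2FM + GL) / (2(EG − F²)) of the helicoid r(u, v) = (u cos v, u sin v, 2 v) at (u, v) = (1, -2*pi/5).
H = 0

With E = 1, F = 0, G = u^2 + 4, L = 0, M = -2/sqrt(u^2 + 4), N = 0, assemble
  H = (EN − 2FM + GL) / (2(EG − F²)) = 0.
At (u, v) = (1, -2*pi/5): H = 0.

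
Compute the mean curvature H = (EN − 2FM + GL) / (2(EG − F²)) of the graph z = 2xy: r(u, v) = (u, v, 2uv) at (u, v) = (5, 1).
H = -8*sqrt(105)/2205

With E = 4*v^2 + 1, F = 4*u*v, G = 4*u^2 + 1, L = 0, M = 2/sqrt(4*u^2 + 4*v^2 + 1), N = 0, assemble
  H = (EN − 2FM + GL) / (2(EG − F²)) = -8*u*v/(4*u^2 + 4*v^2 + 1)^(3/2).
At (u, v) = (5, 1): H = -8*sqrt(105)/2205.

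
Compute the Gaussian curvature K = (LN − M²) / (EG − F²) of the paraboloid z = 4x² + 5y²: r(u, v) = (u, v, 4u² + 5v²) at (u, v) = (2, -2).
K = 80/431649

Coefficients of the first fundamental form: E = 64*u^2 + 1, F = 80*u*v, G = 100*v^2 + 1.
Coefficients of the second fundamental form: L = 8/sqrt(64*u^2 + 100*v^2 + 1), M = 0, N = 10/sqrt(64*u^2 + 100*v^2 + 1).
Assemble K = (LN − M²)/(EG − F²) = 80/(4096*u^4 + 12800*u^2*v^2 + 128*u^2 + 10000*v^4 + 200*v^2 + 1). At (u, v) = (2, -2): K = 80/431649.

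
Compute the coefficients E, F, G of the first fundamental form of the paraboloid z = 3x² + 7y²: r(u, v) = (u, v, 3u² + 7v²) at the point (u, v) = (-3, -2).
E = 325;  F = 504;  G = 785

Partials: r_u = (1, 0, 6*u), r_v = (0, 1, 14*v). As functions of (u, v):
  E = r_u · r_u = 36*u^2 + 1,
  F = r_u · r_v = 84*u*v,
  G = r_v · r_v = 196*v^2 + 1.
Evaluating at (u, v) = (-3, -2): E = 325, F = 504, G = 785.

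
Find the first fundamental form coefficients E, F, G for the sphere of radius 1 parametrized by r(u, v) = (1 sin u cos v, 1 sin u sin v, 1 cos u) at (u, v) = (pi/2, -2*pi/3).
E = 1;  F = 0;  G = 1

Partials: r_u = (cos(u)*cos(v), sin(v)*cos(u), -sin(u)), r_v = (-sin(u)*sin(v), sin(u)*cos(v), 0). As functions of (u, v):
  E = r_u · r_u = 1,
  F = r_u · r_v = 0,
  G = r_v · r_v = sin(u)^2.
Evaluating at (u, v) = (pi/2, -2*pi/3): E = 1, F = 0, G = 1.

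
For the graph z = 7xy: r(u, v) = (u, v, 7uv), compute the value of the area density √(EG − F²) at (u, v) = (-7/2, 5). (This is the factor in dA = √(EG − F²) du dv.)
√(EG − F²)|_{(-7/2, 5)} = sqrt(7305)/2

E = 49*v^2 + 1, F = 49*u*v, G = 49*u^2 + 1, so EG − F² = 49*u^2 + 49*v^2 + 1. Taking the positive square root: √(EG − F²) = sqrt(49*u^2 + 49*v^2 + 1). At (u, v) = (-7/2, 5): sqrt(7305)/2.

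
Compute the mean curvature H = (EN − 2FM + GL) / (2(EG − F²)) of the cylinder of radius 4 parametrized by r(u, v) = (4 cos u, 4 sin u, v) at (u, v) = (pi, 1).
H = -1/8

With E = 16, F = 0, G = 1, L = -4, M = 0, N = 0, assemble
  H = (EN − 2FM + GL) / (2(EG − F²)) = -1/8.
At (u, v) = (pi, 1): H = -1/8.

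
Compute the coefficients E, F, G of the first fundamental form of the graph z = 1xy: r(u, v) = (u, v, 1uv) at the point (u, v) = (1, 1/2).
E = 5/4;  F = 1/2;  G = 2

Partials: r_u = (1, 0, v), r_v = (0, 1, u). As functions of (u, v):
  E = r_u · r_u = v^2 + 1,
  F = r_u · r_v = u*v,
  G = r_v · r_v = u^2 + 1.
Evaluating at (u, v) = (1, 1/2): E = 5/4, F = 1/2, G = 2.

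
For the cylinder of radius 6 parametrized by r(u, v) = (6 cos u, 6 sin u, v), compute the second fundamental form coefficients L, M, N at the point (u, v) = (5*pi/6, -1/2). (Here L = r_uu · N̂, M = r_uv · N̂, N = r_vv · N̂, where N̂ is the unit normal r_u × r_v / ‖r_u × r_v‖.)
L = -6;  M = 0;  N = 0

Compute the unit normal N̂(u, v) = (cos(u), sin(u), 0), and the second partials r_uu, r_uv, r_vv. Take dot products:
  L(u, v) = r_uu · N̂ = -6,
  M(u, v) = r_uv · N̂ = 0,
  N(u, v) = r_vv · N̂ = 0.
Evaluating at (u, v) = (5*pi/6, -1/2):
  L = -6, M = 0, N = 0.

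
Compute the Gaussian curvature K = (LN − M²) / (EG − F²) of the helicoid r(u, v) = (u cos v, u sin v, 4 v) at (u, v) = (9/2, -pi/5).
K = -256/21025

Coefficients of the first fundamental form: E = 1, F = 0, G = u^2 + 16.
Coefficients of the second fundamental form: L = 0, M = -4/sqrt(u^2 + 16), N = 0.
Assemble K = (LN − M²)/(EG − F²) = -16/(u^2 + 16)^2. At (u, v) = (9/2, -pi/5): K = -256/21025.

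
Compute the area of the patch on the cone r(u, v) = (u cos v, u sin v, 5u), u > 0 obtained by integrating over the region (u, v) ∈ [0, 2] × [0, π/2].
Area = sqrt(26)*pi

Area = ∫∫ √(EG − F²) du dv with √(EG − F²) = sqrt(26)*Abs(u). Integrating over [0, 2] × [0, π/2] gives sqrt(26)*pi.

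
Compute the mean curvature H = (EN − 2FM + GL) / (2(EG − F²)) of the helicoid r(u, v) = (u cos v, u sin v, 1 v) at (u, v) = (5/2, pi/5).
H = 0

With E = 1, F = 0, G = u^2 + 1, L = 0, M = -1/sqrt(u^2 + 1), N = 0, assemble
  H = (EN − 2FM + GL) / (2(EG − F²)) = 0.
At (u, v) = (5/2, pi/5): H = 0.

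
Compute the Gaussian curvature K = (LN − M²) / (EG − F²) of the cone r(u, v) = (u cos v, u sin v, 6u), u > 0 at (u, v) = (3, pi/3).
K = 0

Coefficients of the first fundamental form: E = 37, F = 0, G = u^2.
Coefficients of the second fundamental form: L = 0, M = 0, N = 6*sqrt(37)*u^2/(37*Abs(u)).
Assemble K = (LN − M²)/(EG − F²) = 0. At (u, v) = (3, pi/3): K = 0.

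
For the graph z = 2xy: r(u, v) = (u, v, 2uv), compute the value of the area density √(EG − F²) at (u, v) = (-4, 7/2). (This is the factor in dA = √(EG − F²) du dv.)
√(EG − F²)|_{(-4, 7/2)} = sqrt(114)

E = 4*v^2 + 1, F = 4*u*v, G = 4*u^2 + 1, so EG − F² = 4*u^2 + 4*v^2 + 1. Taking the positive square root: √(EG − F²) = sqrt(4*u^2 + 4*v^2 + 1). At (u, v) = (-4, 7/2): sqrt(114).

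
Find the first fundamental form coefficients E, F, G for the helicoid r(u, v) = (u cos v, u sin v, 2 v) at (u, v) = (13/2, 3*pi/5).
E = 1;  F = 0;  G = 185/4

Partials: r_u = (cos(v), sin(v), 0), r_v = (-u*sin(v), u*cos(v), 2). As functions of (u, v):
  E = r_u · r_u = 1,
  F = r_u · r_v = 0,
  G = r_v · r_v = u^2 + 4.
Evaluating at (u, v) = (13/2, 3*pi/5): E = 1, F = 0, G = 185/4.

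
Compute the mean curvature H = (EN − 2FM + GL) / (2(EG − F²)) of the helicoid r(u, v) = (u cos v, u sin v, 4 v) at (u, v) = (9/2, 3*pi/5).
H = 0

With E = 1, F = 0, G = u^2 + 16, L = 0, M = -4/sqrt(u^2 + 16), N = 0, assemble
  H = (EN − 2FM + GL) / (2(EG − F²)) = 0.
At (u, v) = (9/2, 3*pi/5): H = 0.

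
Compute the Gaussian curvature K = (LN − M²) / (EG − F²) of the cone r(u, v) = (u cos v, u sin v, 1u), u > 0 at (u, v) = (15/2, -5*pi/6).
K = 0

Coefficients of the first fundamental form: E = 2, F = 0, G = u^2.
Coefficients of the second fundamental form: L = 0, M = 0, N = sqrt(2)*u^2/(2*Abs(u)).
Assemble K = (LN − M²)/(EG − F²) = 0. At (u, v) = (15/2, -5*pi/6): K = 0.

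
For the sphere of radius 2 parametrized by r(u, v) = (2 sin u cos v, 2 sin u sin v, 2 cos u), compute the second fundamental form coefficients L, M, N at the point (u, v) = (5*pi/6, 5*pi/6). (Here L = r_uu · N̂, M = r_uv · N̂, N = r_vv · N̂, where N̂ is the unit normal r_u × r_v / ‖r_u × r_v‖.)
L = -2;  M = 0;  N = -1/2

Compute the unit normal N̂(u, v) = (sin(u)^2*cos(v)/Abs(sin(u)), sin(u)^2*sin(v)/Abs(sin(u)), sin(2*u)/(2*Abs(sin(u)))), and the second partials r_uu, r_uv, r_vv. Take dot products:
  L(u, v) = r_uu · N̂ = -2*sin(u)/Abs(sin(u)),
  M(u, v) = r_uv · N̂ = 0,
  N(u, v) = r_vv · N̂ = -2*sin(u)^3/Abs(sin(u)).
Evaluating at (u, v) = (5*pi/6, 5*pi/6):
  L = -2, M = 0, N = -1/2.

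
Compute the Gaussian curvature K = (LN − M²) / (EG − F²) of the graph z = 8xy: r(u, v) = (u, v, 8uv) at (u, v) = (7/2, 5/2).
K = -64/1404225

Coefficients of the first fundamental form: E = 64*v^2 + 1, F = 64*u*v, G = 64*u^2 + 1.
Coefficients of the second fundamental form: L = 0, M = 8/sqrt(64*u^2 + 64*v^2 + 1), N = 0.
Assemble K = (LN − M²)/(EG − F²) = -64/(4096*u^4 + 8192*u^2*v^2 + 128*u^2 + 4096*v^4 + 128*v^2 + 1). At (u, v) = (7/2, 5/2): K = -64/1404225.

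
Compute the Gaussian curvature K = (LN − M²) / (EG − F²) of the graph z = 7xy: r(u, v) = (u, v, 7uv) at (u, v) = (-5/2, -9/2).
K = -196/6754801

Coefficients of the first fundamental form: E = 49*v^2 + 1, F = 49*u*v, G = 49*u^2 + 1.
Coefficients of the second fundamental form: L = 0, M = 7/sqrt(49*u^2 + 49*v^2 + 1), N = 0.
Assemble K = (LN − M²)/(EG − F²) = -49/(2401*u^4 + 4802*u^2*v^2 + 98*u^2 + 2401*v^4 + 98*v^2 + 1). At (u, v) = (-5/2, -9/2): K = -196/6754801.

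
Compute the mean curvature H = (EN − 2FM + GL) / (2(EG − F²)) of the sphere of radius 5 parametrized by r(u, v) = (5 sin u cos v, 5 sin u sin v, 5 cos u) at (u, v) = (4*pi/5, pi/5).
H = -1/5

With E = 25, F = 0, G = 25*sin(u)^2, L = -5*sin(u)/Abs(sin(u)), M = 0, N = -5*sin(u)^3/Abs(sin(u)), assemble
  H = (EN − 2FM + GL) / (2(EG − F²)) = -sin(u)/(5*Abs(sin(u))).
At (u, v) = (4*pi/5, pi/5): H = -1/5.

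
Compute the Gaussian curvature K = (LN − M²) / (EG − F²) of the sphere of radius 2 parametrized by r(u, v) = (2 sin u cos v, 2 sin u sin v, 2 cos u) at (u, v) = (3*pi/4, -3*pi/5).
K = 1/4

Coefficients of the first fundamental form: E = 4, F = 0, G = 4*sin(u)^2.
Coefficients of the second fundamental form: L = -2*sin(u)/Abs(sin(u)), M = 0, N = -2*sin(u)^3/Abs(sin(u)).
Assemble K = (LN − M²)/(EG − F²) = 1/4. At (u, v) = (3*pi/4, -3*pi/5): K = 1/4.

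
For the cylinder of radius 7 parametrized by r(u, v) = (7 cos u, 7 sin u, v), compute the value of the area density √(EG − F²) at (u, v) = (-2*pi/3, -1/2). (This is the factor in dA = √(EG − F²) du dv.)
√(EG − F²)|_{(-2*pi/3, -1/2)} = 7

E = 49, F = 0, G = 1, so EG − F² = 49. Taking the positive square root: √(EG − F²) = 7. At (u, v) = (-2*pi/3, -1/2): 7.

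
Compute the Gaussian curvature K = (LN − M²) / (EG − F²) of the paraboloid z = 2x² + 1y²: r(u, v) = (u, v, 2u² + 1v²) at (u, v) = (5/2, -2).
K = 8/13689

Coefficients of the first fundamental form: E = 16*u^2 + 1, F = 8*u*v, G = 4*v^2 + 1.
Coefficients of the second fundamental form: L = 4/sqrt(16*u^2 + 4*v^2 + 1), M = 0, N = 2/sqrt(16*u^2 + 4*v^2 + 1).
Assemble K = (LN − M²)/(EG − F²) = 8/(256*u^4 + 128*u^2*v^2 + 32*u^2 + 16*v^4 + 8*v^2 + 1). At (u, v) = (5/2, -2): K = 8/13689.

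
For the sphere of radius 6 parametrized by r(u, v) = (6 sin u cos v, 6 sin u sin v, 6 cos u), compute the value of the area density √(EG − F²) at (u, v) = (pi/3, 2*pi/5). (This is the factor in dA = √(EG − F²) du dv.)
√(EG − F²)|_{(pi/3, 2*pi/5)} = 18*sqrt(3)

E = 36, F = 0, G = 36*sin(u)^2, so EG − F² = 1296*sin(u)^2. Taking the positive square root: √(EG − F²) = 36*Abs(sin(u)). At (u, v) = (pi/3, 2*pi/5): 18*sqrt(3).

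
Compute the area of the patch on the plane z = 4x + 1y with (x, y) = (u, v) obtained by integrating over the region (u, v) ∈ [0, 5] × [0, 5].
Area = 75*sqrt(2)

Area = ∫∫ √(EG − F²) du dv with √(EG − F²) = 3*sqrt(2). Integrating over [0, 5] × [0, 5] gives 75*sqrt(2).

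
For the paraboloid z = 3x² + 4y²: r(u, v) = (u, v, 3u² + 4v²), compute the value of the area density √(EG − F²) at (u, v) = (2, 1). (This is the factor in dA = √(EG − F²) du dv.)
√(EG − F²)|_{(2, 1)} = sqrt(209)

E = 36*u^2 + 1, F = 48*u*v, G = 64*v^2 + 1, so EG − F² = 36*u^2 + 64*v^2 + 1. Taking the positive square root: √(EG − F²) = sqrt(36*u^2 + 64*v^2 + 1). At (u, v) = (2, 1): sqrt(209).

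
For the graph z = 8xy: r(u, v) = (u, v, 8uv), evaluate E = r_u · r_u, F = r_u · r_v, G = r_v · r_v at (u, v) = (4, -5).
E = 1601;  F = -1280;  G = 1025

Partials: r_u = (1, 0, 8*v), r_v = (0, 1, 8*u). As functions of (u, v):
  E = r_u · r_u = 64*v^2 + 1,
  F = r_u · r_v = 64*u*v,
  G = r_v · r_v = 64*u^2 + 1.
Evaluating at (u, v) = (4, -5): E = 1601, F = -1280, G = 1025.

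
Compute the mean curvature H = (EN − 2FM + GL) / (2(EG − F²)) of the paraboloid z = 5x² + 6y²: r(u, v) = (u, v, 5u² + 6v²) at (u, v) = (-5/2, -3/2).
H = 5381*sqrt(38)/180500

With E = 100*u^2 + 1, F = 120*u*v, G = 144*v^2 + 1, L = 10/sqrt(100*u^2 + 144*v^2 + 1), M = 0, N = 12/sqrt(100*u^2 + 144*v^2 + 1), assemble
  H = (EN − 2FM + GL) / (2(EG − F²)) = (600*u^2 + 720*v^2 + 11)/(100*u^2 + 144*v^2 + 1)^(3/2).
At (u, v) = (-5/2, -3/2): H = 5381*sqrt(38)/180500.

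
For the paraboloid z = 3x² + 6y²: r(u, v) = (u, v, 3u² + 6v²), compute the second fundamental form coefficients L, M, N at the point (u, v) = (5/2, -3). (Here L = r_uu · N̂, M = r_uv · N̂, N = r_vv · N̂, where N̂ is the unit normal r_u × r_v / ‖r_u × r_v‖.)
L = 3*sqrt(1522)/761;  M = 0;  N = 6*sqrt(1522)/761

Compute the unit normal N̂(u, v) = (-6*u/sqrt(36*u^2 + 144*v^2 + 1), -12*v/sqrt(36*u^2 + 144*v^2 + 1), 1/sqrt(36*u^2 + 144*v^2 + 1)), and the second partials r_uu, r_uv, r_vv. Take dot products:
  L(u, v) = r_uu · N̂ = 6/sqrt(36*u^2 + 144*v^2 + 1),
  M(u, v) = r_uv · N̂ = 0,
  N(u, v) = r_vv · N̂ = 12/sqrt(36*u^2 + 144*v^2 + 1).
Evaluating at (u, v) = (5/2, -3):
  L = 3*sqrt(1522)/761, M = 0, N = 6*sqrt(1522)/761.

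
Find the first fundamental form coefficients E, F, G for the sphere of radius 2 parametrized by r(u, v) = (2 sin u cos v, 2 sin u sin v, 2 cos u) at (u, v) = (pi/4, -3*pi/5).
E = 4;  F = 0;  G = 2

Partials: r_u = (2*cos(u)*cos(v), 2*sin(v)*cos(u), -2*sin(u)), r_v = (-2*sin(u)*sin(v), 2*sin(u)*cos(v), 0). As functions of (u, v):
  E = r_u · r_u = 4,
  F = r_u · r_v = 0,
  G = r_v · r_v = 4*sin(u)^2.
Evaluating at (u, v) = (pi/4, -3*pi/5): E = 4, F = 0, G = 2.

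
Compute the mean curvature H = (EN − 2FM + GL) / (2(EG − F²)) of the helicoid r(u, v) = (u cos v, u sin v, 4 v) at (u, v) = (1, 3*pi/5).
H = 0

With E = 1, F = 0, G = u^2 + 16, L = 0, M = -4/sqrt(u^2 + 16), N = 0, assemble
  H = (EN − 2FM + GL) / (2(EG − F²)) = 0.
At (u, v) = (1, 3*pi/5): H = 0.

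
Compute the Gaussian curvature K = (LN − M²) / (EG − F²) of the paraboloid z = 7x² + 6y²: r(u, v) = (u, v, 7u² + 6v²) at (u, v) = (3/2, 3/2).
K = 42/146689

Coefficients of the first fundamental form: E = 196*u^2 + 1, F = 168*u*v, G = 144*v^2 + 1.
Coefficients of the second fundamental form: L = 14/sqrt(196*u^2 + 144*v^2 + 1), M = 0, N = 12/sqrt(196*u^2 + 144*v^2 + 1).
Assemble K = (LN − M²)/(EG − F²) = 168/(38416*u^4 + 56448*u^2*v^2 + 392*u^2 + 20736*v^4 + 288*v^2 + 1). At (u, v) = (3/2, 3/2): K = 42/146689.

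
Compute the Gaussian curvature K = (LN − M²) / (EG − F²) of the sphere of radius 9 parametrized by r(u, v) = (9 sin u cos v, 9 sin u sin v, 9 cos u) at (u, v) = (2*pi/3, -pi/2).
K = 1/81

Coefficients of the first fundamental form: E = 81, F = 0, G = 81*sin(u)^2.
Coefficients of the second fundamental form: L = -9*sin(u)/Abs(sin(u)), M = 0, N = -9*sin(u)^3/Abs(sin(u)).
Assemble K = (LN − M²)/(EG − F²) = 1/81. At (u, v) = (2*pi/3, -pi/2): K = 1/81.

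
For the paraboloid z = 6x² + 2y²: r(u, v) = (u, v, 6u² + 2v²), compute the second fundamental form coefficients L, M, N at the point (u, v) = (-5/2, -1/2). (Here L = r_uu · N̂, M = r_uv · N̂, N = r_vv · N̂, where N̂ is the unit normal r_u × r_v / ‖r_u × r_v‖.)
L = 12*sqrt(905)/905;  M = 0;  N = 4*sqrt(905)/905

Compute the unit normal N̂(u, v) = (-12*u/sqrt(144*u^2 + 16*v^2 + 1), -4*v/sqrt(144*u^2 + 16*v^2 + 1), 1/sqrt(144*u^2 + 16*v^2 + 1)), and the second partials r_uu, r_uv, r_vv. Take dot products:
  L(u, v) = r_uu · N̂ = 12/sqrt(144*u^2 + 16*v^2 + 1),
  M(u, v) = r_uv · N̂ = 0,
  N(u, v) = r_vv · N̂ = 4/sqrt(144*u^2 + 16*v^2 + 1).
Evaluating at (u, v) = (-5/2, -1/2):
  L = 12*sqrt(905)/905, M = 0, N = 4*sqrt(905)/905.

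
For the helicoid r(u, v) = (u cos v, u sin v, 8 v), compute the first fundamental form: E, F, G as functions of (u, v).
E = 1;  F = 0;  G = u^2 + 64

Compute partials: r_u = (cos(v), sin(v), 0), r_v = (-u*sin(v), u*cos(v), 8). Then
  E = r_u · r_u = 1,
  F = r_u · r_v = 0,
  G = r_v · r_v = u^2 + 64.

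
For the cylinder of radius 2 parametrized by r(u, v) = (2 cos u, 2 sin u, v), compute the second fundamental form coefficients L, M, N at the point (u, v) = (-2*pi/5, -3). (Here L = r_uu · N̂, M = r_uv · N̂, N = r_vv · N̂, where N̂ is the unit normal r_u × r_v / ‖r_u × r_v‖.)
L = -2;  M = 0;  N = 0

Compute the unit normal N̂(u, v) = (cos(u), sin(u), 0), and the second partials r_uu, r_uv, r_vv. Take dot products:
  L(u, v) = r_uu · N̂ = -2,
  M(u, v) = r_uv · N̂ = 0,
  N(u, v) = r_vv · N̂ = 0.
Evaluating at (u, v) = (-2*pi/5, -3):
  L = -2, M = 0, N = 0.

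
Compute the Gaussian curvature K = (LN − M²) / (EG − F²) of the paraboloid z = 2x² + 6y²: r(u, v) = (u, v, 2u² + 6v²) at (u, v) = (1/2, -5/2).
K = 48/819025

Coefficients of the first fundamental form: E = 16*u^2 + 1, F = 48*u*v, G = 144*v^2 + 1.
Coefficients of the second fundamental form: L = 4/sqrt(16*u^2 + 144*v^2 + 1), M = 0, N = 12/sqrt(16*u^2 + 144*v^2 + 1).
Assemble K = (LN − M²)/(EG − F²) = 48/(256*u^4 + 4608*u^2*v^2 + 32*u^2 + 20736*v^4 + 288*v^2 + 1). At (u, v) = (1/2, -5/2): K = 48/819025.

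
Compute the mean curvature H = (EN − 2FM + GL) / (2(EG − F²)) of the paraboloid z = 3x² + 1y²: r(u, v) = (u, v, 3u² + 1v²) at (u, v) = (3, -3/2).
H = 355*sqrt(334)/111556

With E = 36*u^2 + 1, F = 12*u*v, G = 4*v^2 + 1, L = 6/sqrt(36*u^2 + 4*v^2 + 1), M = 0, N = 2/sqrt(36*u^2 + 4*v^2 + 1), assemble
  H = (EN − 2FM + GL) / (2(EG − F²)) = 4*(9*u^2 + 3*v^2 + 1)/(36*u^2 + 4*v^2 + 1)^(3/2).
At (u, v) = (3, -3/2): H = 355*sqrt(334)/111556.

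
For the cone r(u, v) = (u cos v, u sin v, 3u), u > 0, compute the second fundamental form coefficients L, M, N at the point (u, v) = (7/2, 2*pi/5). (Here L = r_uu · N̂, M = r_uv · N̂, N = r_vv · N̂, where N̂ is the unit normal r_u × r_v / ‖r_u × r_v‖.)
L = 0;  M = 0;  N = 21*sqrt(10)/20

Compute the unit normal N̂(u, v) = (-3*sqrt(10)*u*cos(v)/(10*Abs(u)), -3*sqrt(10)*u*sin(v)/(10*Abs(u)), sqrt(10)*u/(10*Abs(u))), and the second partials r_uu, r_uv, r_vv. Take dot products:
  L(u, v) = r_uu · N̂ = 0,
  M(u, v) = r_uv · N̂ = 0,
  N(u, v) = r_vv · N̂ = 3*sqrt(10)*u^2/(10*Abs(u)).
Evaluating at (u, v) = (7/2, 2*pi/5):
  L = 0, M = 0, N = 21*sqrt(10)/20.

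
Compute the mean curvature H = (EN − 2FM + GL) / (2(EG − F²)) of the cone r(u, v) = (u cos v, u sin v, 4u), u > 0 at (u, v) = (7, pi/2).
H = 2*sqrt(17)/119

With E = 17, F = 0, G = u^2, L = 0, M = 0, N = 4*sqrt(17)*u^2/(17*Abs(u)), assemble
  H = (EN − 2FM + GL) / (2(EG − F²)) = 2*sqrt(17)/(17*Abs(u)).
At (u, v) = (7, pi/2): H = 2*sqrt(17)/119.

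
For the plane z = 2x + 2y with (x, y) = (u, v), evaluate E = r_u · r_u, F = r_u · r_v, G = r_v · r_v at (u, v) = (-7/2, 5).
E = 5;  F = 4;  G = 5

Partials: r_u = (1, 0, 2), r_v = (0, 1, 2). As functions of (u, v):
  E = r_u · r_u = 5,
  F = r_u · r_v = 4,
  G = r_v · r_v = 5.
Evaluating at (u, v) = (-7/2, 5): E = 5, F = 4, G = 5.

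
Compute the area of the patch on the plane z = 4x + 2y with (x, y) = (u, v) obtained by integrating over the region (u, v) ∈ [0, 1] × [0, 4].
Area = 4*sqrt(21)

Area = ∫∫ √(EG − F²) du dv with √(EG − F²) = sqrt(21). Integrating over [0, 1] × [0, 4] gives 4*sqrt(21).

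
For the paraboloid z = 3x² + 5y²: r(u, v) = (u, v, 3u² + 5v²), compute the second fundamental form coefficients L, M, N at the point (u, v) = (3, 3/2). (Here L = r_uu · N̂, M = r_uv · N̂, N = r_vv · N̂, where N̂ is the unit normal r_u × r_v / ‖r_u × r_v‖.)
L = 3*sqrt(22)/55;  M = 0;  N = sqrt(22)/11

Compute the unit normal N̂(u, v) = (-6*u/sqrt(36*u^2 + 100*v^2 + 1), -10*v/sqrt(36*u^2 + 100*v^2 + 1), 1/sqrt(36*u^2 + 100*v^2 + 1)), and the second partials r_uu, r_uv, r_vv. Take dot products:
  L(u, v) = r_uu · N̂ = 6/sqrt(36*u^2 + 100*v^2 + 1),
  M(u, v) = r_uv · N̂ = 0,
  N(u, v) = r_vv · N̂ = 10/sqrt(36*u^2 + 100*v^2 + 1).
Evaluating at (u, v) = (3, 3/2):
  L = 3*sqrt(22)/55, M = 0, N = sqrt(22)/11.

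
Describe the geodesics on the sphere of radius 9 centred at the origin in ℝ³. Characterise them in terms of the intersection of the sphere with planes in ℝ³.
Geodesics on the sphere of radius 9 are great circles — circles of radius 9 obtained as the intersection of the sphere with planes through the origin (the centre of the sphere).

A curve α(t) of nonzero constant speed on the sphere of radius 9 is a geodesic iff its acceleration α̈ is everywhere normal to the surface, i.e. parallel to the radial vector α(t). Then d/dt(α × α̇) = α̇ × α̇ + α × α̈ = 0, so α × α̇ is a constant vector n ≠ 0 and α(t) · n = 0 for all t: α lies in the plane through the origin with normal n. The intersection of that plane with the sphere is a circle of radius 9 (a great circle). Conversely, a great circle traversed at constant speed has centripetal acceleration pointing at the origin, hence normal to the sphere, so every great circle is a geodesic.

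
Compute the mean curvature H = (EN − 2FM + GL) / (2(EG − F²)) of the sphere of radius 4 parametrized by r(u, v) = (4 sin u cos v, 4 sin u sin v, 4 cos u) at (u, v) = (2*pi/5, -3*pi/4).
H = -1/4

With E = 16, F = 0, G = 16*sin(u)^2, L = -4*sin(u)/Abs(sin(u)), M = 0, N = -4*sin(u)^3/Abs(sin(u)), assemble
  H = (EN − 2FM + GL) / (2(EG − F²)) = -sin(u)/(4*Abs(sin(u))).
At (u, v) = (2*pi/5, -3*pi/4): H = -1/4.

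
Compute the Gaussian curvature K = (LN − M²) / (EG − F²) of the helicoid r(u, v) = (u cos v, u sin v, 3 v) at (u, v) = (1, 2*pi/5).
K = -9/100

Coefficients of the first fundamental form: E = 1, F = 0, G = u^2 + 9.
Coefficients of the second fundamental form: L = 0, M = -3/sqrt(u^2 + 9), N = 0.
Assemble K = (LN − M²)/(EG − F²) = -9/(u^2 + 9)^2. At (u, v) = (1, 2*pi/5): K = -9/100.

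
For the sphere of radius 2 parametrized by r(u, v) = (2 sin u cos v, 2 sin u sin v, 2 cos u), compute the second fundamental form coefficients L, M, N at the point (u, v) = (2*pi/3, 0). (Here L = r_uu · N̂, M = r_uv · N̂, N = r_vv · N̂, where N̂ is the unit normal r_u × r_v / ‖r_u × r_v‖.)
L = -2;  M = 0;  N = -3/2

Compute the unit normal N̂(u, v) = (sin(u)^2*cos(v)/Abs(sin(u)), sin(u)^2*sin(v)/Abs(sin(u)), sin(2*u)/(2*Abs(sin(u)))), and the second partials r_uu, r_uv, r_vv. Take dot products:
  L(u, v) = r_uu · N̂ = -2*sin(u)/Abs(sin(u)),
  M(u, v) = r_uv · N̂ = 0,
  N(u, v) = r_vv · N̂ = -2*sin(u)^3/Abs(sin(u)).
Evaluating at (u, v) = (2*pi/3, 0):
  L = -2, M = 0, N = -3/2.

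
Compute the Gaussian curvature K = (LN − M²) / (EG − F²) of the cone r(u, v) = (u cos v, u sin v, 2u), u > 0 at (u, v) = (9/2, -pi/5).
K = 0

Coefficients of the first fundamental form: E = 5, F = 0, G = u^2.
Coefficients of the second fundamental form: L = 0, M = 0, N = 2*sqrt(5)*u^2/(5*Abs(u)).
Assemble K = (LN − M²)/(EG − F²) = 0. At (u, v) = (9/2, -pi/5): K = 0.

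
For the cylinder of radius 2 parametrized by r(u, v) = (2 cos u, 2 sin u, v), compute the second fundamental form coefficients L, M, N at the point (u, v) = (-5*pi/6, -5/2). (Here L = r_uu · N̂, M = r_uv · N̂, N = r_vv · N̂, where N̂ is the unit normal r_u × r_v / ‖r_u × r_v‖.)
L = -2;  M = 0;  N = 0

Compute the unit normal N̂(u, v) = (cos(u), sin(u), 0), and the second partials r_uu, r_uv, r_vv. Take dot products:
  L(u, v) = r_uu · N̂ = -2,
  M(u, v) = r_uv · N̂ = 0,
  N(u, v) = r_vv · N̂ = 0.
Evaluating at (u, v) = (-5*pi/6, -5/2):
  L = -2, M = 0, N = 0.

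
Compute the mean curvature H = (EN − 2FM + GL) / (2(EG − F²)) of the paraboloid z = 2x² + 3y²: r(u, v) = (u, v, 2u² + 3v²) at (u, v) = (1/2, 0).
H = 17*sqrt(5)/25

With E = 16*u^2 + 1, F = 24*u*v, G = 36*v^2 + 1, L = 4/sqrt(16*u^2 + 36*v^2 + 1), M = 0, N = 6/sqrt(16*u^2 + 36*v^2 + 1), assemble
  H = (EN − 2FM + GL) / (2(EG − F²)) = (48*u^2 + 72*v^2 + 5)/(16*u^2 + 36*v^2 + 1)^(3/2).
At (u, v) = (1/2, 0): H = 17*sqrt(5)/25.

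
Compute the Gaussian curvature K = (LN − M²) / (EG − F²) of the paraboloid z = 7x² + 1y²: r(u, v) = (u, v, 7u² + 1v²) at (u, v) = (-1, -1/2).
K = 7/9801

Coefficients of the first fundamental form: E = 196*u^2 + 1, F = 28*u*v, G = 4*v^2 + 1.
Coefficients of the second fundamental form: L = 14/sqrt(196*u^2 + 4*v^2 + 1), M = 0, N = 2/sqrt(196*u^2 + 4*v^2 + 1).
Assemble K = (LN − M²)/(EG − F²) = 28/(38416*u^4 + 1568*u^2*v^2 + 392*u^2 + 16*v^4 + 8*v^2 + 1). At (u, v) = (-1, -1/2): K = 7/9801.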